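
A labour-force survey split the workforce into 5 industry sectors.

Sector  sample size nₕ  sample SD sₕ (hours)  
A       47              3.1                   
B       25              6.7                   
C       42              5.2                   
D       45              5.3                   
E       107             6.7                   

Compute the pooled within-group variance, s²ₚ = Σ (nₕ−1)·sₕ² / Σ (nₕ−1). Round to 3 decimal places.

A: (47−1)·3.1² = 46·9.61 = 442.06
B: (25−1)·6.7² = 24·44.89 = 1077.36
C: (42−1)·5.2² = 41·27.04 = 1108.64
D: (45−1)·5.3² = 44·28.09 = 1235.96
E: (107−1)·6.7² = 106·44.89 = 4758.34
Numerator = 8622.36; denominator = Σ(nₕ−1) = 261.
s²ₚ = 8622.36/261 = 33.03586... → 33.036.

33.036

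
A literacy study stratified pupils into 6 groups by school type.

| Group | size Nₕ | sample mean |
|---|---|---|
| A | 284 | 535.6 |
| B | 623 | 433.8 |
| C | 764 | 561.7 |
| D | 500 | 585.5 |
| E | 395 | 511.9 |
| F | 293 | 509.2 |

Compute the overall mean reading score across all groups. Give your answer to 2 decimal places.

523.14

x̄_st = (Σ Nₕx̄ₕ) / (Σ Nₕ) = (284·535.6 + 623·433.8 + 764·561.7 + 500·585.5 + 395·511.9 + 293·509.2) / 2859
= 1495652.7 / 2859 = 523.1384... → 523.14.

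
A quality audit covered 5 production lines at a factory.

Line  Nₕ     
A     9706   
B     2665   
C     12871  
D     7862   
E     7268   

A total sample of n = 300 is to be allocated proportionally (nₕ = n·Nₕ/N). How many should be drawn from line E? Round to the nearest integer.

54

Share of line E = 7268/40372 = 0.18003.
Allocate 300 × 0.18003 = 54.008... → 54.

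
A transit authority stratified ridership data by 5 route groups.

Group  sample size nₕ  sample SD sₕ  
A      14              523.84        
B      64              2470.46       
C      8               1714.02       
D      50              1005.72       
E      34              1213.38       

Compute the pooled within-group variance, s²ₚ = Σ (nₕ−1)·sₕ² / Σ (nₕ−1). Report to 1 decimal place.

Degrees of freedom: 13 + 63 + 7 + 49 + 33 = 165.
Σ(nₕ−1)sₕ² = 13·274408.3456 + 63·6103172.6116 + 7·2937864.5604 + 49·1011472.7184 + 33·1472291.0244 = 506780001.9532.
s²ₚ = 506780001.9532 / 165 = 3071393.951... → 3071394.0.

3071394.0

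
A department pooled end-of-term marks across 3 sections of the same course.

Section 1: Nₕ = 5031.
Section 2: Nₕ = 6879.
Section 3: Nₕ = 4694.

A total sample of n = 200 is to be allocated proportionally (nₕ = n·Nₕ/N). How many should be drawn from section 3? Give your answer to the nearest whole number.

N = 5031 + 6879 + 4694 = 16604.
n_3 = 200·4694/16604 = 56.541... → 57.

57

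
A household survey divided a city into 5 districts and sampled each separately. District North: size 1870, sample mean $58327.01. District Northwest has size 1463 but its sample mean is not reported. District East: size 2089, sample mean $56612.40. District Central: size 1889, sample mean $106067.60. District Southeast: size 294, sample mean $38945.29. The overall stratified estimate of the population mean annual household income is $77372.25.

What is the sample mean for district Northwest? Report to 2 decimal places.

102029.76

N = 1870 + 1463 + 2089 + 1889 + 294 = 7605.
Overall total = μ·N = 77372.25·7605 = 588415961.25.
Subtract the known strata: 1870·58327.01 + 2089·56612.40 + 1889·106067.60 + 294·38945.29 = 439146423.96.
Remaining total for district Northwest: 588415961.25 − 439146423.96 = 149269537.29.
Divide by its size: 149269537.29 / 1463 = 102029.7589... → 102029.76.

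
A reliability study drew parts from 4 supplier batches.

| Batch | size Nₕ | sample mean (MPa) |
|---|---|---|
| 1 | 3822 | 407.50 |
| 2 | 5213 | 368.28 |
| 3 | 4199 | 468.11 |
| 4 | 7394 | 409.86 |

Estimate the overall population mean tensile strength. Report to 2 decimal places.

410.77

N = 3822 + 5213 + 4199 + 7394 = 20628.
The stratified mean weights each stratum mean by its population share Nₕ/N.
Σ Nₕx̄ₕ = 3822·407.50 + 5213·368.28 + 4199·468.11 + 7394·409.86 = 1557465 + 1919843.64 + 1965593.89 + 3030504.84 = 8473407.37.
Divide by N: 8473407.37 / 20628 = 410.7721... → 410.77.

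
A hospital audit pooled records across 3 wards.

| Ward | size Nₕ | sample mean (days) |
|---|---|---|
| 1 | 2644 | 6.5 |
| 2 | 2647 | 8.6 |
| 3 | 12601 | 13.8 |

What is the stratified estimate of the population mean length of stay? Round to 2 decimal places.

11.95

x̄_st = (Σ Nₕx̄ₕ) / (Σ Nₕ) = (2644·6.5 + 2647·8.6 + 12601·13.8) / 17892
= 213844 / 17892 = 11.9519... → 11.95.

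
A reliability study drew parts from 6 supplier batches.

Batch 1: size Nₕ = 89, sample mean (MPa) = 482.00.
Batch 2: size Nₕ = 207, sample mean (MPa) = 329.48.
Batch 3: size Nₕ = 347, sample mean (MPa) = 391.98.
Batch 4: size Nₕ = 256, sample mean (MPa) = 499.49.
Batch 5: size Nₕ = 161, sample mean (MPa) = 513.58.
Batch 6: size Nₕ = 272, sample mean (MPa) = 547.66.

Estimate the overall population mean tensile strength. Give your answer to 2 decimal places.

455.43

N = 1332; weights Wₕ = Nₕ/N = (0.0668, 0.1554, 0.2605, 0.1922, 0.1209, 0.2042).
x̄_st = Σ Wₕ·x̄ₕ = 0.0668·482.00 + 0.1554·329.48 + 0.2605·391.98 + 0.1922·499.49 + 0.1209·513.58 + 0.2042·547.66 ≈ 455.4330...
→ 455.43.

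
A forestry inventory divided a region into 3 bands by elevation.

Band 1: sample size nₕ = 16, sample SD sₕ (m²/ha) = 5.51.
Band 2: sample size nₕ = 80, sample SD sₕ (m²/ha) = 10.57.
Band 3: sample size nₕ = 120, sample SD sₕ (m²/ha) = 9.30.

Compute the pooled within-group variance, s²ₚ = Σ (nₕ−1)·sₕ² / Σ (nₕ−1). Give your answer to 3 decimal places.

91.897

1: (16−1)·5.51² = 15·30.3601 = 455.4015
2: (80−1)·10.57² = 79·111.7249 = 8826.2671
3: (120−1)·9.30² = 119·86.49 = 10292.31
Numerator = 19573.9786; denominator = Σ(nₕ−1) = 213.
s²ₚ = 19573.9786/213 = 91.89661... → 91.897.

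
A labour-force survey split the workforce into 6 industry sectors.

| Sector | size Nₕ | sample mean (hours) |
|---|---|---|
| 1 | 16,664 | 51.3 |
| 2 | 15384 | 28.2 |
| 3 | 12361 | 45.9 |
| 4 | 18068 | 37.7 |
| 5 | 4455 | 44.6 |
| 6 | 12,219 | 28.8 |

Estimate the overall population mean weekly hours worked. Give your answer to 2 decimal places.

N = 16664 + 15384 + 12361 + 18068 + 4455 + 12219 = 79151.
The stratified mean weights each stratum mean by its population share Nₕ/N.
Σ Nₕx̄ₕ = 16664·51.3 + 15384·28.2 + 12361·45.9 + 18068·37.7 + 4455·44.6 + 12219·28.8 = 854863.2 + 433828.8 + 567369.9 + 681163.6 + 198693 + 351907.2 = 3087825.7.
Divide by N: 3087825.7 / 79151 = 39.0118... → 39.01.

39.01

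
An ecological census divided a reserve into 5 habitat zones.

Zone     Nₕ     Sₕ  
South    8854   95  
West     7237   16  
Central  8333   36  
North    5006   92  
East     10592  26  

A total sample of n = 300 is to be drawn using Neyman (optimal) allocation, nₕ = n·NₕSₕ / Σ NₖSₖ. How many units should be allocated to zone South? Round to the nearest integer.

127

South: NₕSₕ = 8854·95 = 841130
West: NₕSₕ = 7237·16 = 115792
Central: NₕSₕ = 8333·36 = 299988
North: NₕSₕ = 5006·92 = 460552
East: NₕSₕ = 10592·26 = 275392
Σ NₕSₕ = 1992854.
n_South = 300·841130/1992854 = 126.622... → 127.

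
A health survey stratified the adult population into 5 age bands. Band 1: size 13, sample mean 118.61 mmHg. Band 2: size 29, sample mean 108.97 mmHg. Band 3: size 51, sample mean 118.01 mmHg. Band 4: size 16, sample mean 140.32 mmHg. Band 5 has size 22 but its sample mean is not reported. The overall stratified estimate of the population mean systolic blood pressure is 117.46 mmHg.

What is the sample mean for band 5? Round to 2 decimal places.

Σ Nₕx̄ₕ = N·μ, so 22·x̄_5 = 131·117.46 − (13·118.61 + 29·108.97 + 51·118.01 + 16·140.32).
= 15387.26 − 12965.69 = 2421.57.
x̄_5 = 2421.57 / 22 = 110.0714... → 110.07.

110.07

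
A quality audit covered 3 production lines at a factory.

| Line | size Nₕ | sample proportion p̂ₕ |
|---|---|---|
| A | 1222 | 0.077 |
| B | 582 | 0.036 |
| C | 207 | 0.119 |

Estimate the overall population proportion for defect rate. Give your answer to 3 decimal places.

Wₕ = Nₕ/N with N = 2011: 0.6077, 0.2894, 0.1029.
p̂_st = 0.6077·0.077 + 0.2894·0.036 + 0.1029·0.119 ≈ 0.06946... → 0.069.

0.069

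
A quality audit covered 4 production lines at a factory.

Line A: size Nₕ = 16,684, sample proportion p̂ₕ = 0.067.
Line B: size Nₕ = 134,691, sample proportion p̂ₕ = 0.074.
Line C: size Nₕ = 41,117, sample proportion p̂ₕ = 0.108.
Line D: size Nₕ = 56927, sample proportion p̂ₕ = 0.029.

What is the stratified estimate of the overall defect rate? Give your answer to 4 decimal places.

Wₕ = Nₕ/N with N = 249419: 0.0669, 0.5400, 0.1649, 0.2282.
p̂_st = 0.0669·0.067 + 0.5400·0.074 + 0.1649·0.108 + 0.2282·0.029 ≈ 0.068866... → 0.0689.

0.0689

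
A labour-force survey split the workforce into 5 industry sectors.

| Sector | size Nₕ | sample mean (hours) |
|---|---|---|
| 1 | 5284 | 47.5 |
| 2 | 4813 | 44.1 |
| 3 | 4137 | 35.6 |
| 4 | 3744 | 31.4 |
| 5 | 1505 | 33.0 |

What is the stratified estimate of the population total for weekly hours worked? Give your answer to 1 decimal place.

1: 5284·47.5 = 250990
2: 4813·44.1 = 212253.3
3: 4137·35.6 = 147277.2
4: 3744·31.4 = 117561.6
5: 1505·33.0 = 49665
τ̂ = Σ Nₕx̄ₕ = 777747.1.

777747.1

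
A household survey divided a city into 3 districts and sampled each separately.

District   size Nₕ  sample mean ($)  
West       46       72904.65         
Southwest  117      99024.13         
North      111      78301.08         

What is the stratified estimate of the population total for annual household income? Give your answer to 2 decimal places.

West: 46·72904.65 = 3353613.9
Southwest: 117·99024.13 = 11585823.21
North: 111·78301.08 = 8691419.88
τ̂ = Σ Nₕx̄ₕ = 23630856.99.

23630856.99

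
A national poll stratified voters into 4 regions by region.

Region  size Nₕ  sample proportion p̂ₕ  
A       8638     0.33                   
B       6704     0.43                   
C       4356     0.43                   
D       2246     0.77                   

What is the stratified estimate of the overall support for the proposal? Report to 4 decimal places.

0.4254

N = 8638 + 6704 + 4356 + 2246 = 21944.
Overall proportion = Σ (Nₕ/N)·p̂ₕ.
Σ Nₕp̂ₕ = 2850.54 + 2882.72 + 1873.08 + 1729.42 = 9335.76.
9335.76 / 21944 = 0.425436... → 0.4254.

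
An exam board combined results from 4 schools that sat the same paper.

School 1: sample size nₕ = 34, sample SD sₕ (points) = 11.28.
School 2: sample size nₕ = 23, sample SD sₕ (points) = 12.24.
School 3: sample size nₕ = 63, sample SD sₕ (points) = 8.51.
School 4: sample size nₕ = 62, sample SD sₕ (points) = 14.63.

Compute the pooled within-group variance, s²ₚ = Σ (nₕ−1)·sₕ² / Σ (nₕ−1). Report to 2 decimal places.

Degrees of freedom: 33 + 22 + 62 + 61 = 178.
Σ(nₕ−1)sₕ² = 33·127.2384 + 22·149.8176 + 62·72.4201 + 61·214.0369 = 25041.1515.
s²ₚ = 25041.1515 / 178 = 140.6806... → 140.68.

140.68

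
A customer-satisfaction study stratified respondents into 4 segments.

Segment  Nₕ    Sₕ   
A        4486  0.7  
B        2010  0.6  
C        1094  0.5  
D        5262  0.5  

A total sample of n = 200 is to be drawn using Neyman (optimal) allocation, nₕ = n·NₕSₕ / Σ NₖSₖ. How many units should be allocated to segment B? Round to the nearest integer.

A: NₕSₕ = 4486·0.7 = 3140.2
B: NₕSₕ = 2010·0.6 = 1206
C: NₕSₕ = 1094·0.5 = 547
D: NₕSₕ = 5262·0.5 = 2631
Σ NₕSₕ = 7524.2.
n_B = 200·1206/7524.2 = 32.057... → 32.

32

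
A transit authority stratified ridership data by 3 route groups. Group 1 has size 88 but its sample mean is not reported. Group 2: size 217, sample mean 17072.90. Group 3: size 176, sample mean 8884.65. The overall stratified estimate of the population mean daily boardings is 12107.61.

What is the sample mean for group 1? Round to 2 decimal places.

Σ Nₕx̄ₕ = N·μ, so 88·x̄_1 = 481·12107.61 − (217·17072.90 + 176·8884.65).
= 5823760.41 − 5268517.7 = 555242.71.
x̄_1 = 555242.71 / 88 = 6309.5763... → 6309.58.

6309.58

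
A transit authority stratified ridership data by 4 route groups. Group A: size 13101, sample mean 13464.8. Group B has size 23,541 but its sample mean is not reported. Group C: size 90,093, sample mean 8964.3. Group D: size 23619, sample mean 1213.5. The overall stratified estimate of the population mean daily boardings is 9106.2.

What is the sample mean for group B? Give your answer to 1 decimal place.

15142.5

Σ Nₕx̄ₕ = N·μ, so 23541·x̄_B = 150354·9106.2 − (13101·13464.8 + 90093·8964.3 + 23619·1213.5).
= 1369153594.8 − 1012684681.2 = 356468913.6.
x̄_B = 356468913.6 / 23541 = 15142.471... → 15142.5.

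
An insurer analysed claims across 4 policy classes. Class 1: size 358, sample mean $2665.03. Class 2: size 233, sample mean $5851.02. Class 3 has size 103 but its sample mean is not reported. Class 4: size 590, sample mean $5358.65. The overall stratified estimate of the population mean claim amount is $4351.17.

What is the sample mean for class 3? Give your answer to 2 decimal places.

1047.87

N = 358 + 233 + 103 + 590 = 1284.
Overall total = μ·N = 4351.17·1284 = 5586902.28.
Subtract the known strata: 358·2665.03 + 233·5851.02 + 590·5358.65 = 5478971.9.
Remaining total for class 3: 5586902.28 − 5478971.9 = 107930.38.
Divide by its size: 107930.38 / 103 = 1047.8678... → 1047.87.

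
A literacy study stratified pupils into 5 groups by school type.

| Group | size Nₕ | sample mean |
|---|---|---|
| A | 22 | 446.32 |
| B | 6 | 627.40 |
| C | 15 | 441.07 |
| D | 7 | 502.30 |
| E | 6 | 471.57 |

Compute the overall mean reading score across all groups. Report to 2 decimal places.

474.02

x̄_st = (Σ Nₕx̄ₕ) / (Σ Nₕ) = (22·446.32 + 6·627.40 + 15·441.07 + 7·502.30 + 6·471.57) / 56
= 26545.01 / 56 = 474.0180... → 474.02.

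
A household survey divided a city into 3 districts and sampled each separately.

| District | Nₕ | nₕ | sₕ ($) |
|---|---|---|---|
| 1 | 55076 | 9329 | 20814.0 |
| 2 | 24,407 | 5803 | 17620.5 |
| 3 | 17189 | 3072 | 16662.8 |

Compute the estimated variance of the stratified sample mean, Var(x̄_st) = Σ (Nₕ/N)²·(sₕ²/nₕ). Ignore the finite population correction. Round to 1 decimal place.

N = 96672. Term for each stratum: Wₕ²sₕ²/nₕ.
Var(x̄_st) = 15072.9890 + 3410.4468 + 2857.4232 = 21340.8590 → 21340.9.

21340.9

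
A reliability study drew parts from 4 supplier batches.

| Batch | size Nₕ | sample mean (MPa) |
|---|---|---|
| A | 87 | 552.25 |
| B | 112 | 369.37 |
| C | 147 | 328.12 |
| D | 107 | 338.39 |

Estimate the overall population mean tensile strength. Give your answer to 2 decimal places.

x̄_st = (Σ Nₕx̄ₕ) / (Σ Nₕ) = (87·552.25 + 112·369.37 + 147·328.12 + 107·338.39) / 453
= 173856.56 / 453 = 383.7893... → 383.79.

383.79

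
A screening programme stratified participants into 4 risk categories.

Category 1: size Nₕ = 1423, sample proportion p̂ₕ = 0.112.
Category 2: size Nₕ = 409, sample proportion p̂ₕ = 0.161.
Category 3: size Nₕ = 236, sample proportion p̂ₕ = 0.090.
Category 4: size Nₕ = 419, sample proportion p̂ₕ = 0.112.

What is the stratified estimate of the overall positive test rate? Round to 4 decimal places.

Wₕ = Nₕ/N with N = 2487: 0.5722, 0.1645, 0.0949, 0.1685.
p̂_st = 0.5722·0.112 + 0.1645·0.161 + 0.0949·0.090 + 0.1685·0.112 ≈ 0.117971... → 0.1180.

0.1180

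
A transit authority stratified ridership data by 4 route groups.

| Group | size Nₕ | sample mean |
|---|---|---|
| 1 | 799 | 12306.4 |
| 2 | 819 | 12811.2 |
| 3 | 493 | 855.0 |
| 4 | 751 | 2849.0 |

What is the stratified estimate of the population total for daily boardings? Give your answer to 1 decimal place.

22886300.4

1: 799·12306.4 = 9832813.6
2: 819·12811.2 = 10492372.8
3: 493·855.0 = 421515
4: 751·2849.0 = 2139599
τ̂ = Σ Nₕx̄ₕ = 22886300.4.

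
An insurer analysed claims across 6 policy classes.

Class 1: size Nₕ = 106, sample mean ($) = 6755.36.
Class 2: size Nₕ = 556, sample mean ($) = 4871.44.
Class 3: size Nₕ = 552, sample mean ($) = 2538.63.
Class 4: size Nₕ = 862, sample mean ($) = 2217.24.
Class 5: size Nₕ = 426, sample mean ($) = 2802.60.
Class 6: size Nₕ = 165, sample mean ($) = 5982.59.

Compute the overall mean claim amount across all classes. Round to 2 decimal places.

3343.91

N = 2667; weights Wₕ = Nₕ/N = (0.0397, 0.2085, 0.2070, 0.3232, 0.1597, 0.0619).
x̄_st = Σ Wₕ·x̄ₕ = 0.0397·6755.36 + 0.2085·4871.44 + 0.2070·2538.63 + 0.3232·2217.24 + 0.1597·2802.60 + 0.0619·5982.59 ≈ 3343.9102...
→ 3343.91.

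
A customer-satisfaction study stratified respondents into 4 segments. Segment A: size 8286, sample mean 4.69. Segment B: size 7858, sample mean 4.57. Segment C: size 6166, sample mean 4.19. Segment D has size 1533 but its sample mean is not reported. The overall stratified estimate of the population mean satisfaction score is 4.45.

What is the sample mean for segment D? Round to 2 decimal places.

3.58

N = 8286 + 7858 + 6166 + 1533 = 23843.
Overall total = μ·N = 4.45·23843 = 106101.35.
Subtract the known strata: 8286·4.69 + 7858·4.57 + 6166·4.19 = 100607.94.
Remaining total for segment D: 106101.35 − 100607.94 = 5493.41.
Divide by its size: 5493.41 / 1533 = 3.5834... → 3.58.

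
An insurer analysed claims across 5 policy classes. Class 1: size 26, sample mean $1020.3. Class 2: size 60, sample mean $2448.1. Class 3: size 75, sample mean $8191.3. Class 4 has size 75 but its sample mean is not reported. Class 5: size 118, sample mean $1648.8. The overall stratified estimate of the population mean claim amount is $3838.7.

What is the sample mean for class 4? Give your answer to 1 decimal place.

N = 26 + 60 + 75 + 75 + 118 = 354.
Overall total = μ·N = 3838.7·354 = 1358899.8.
Subtract the known strata: 26·1020.3 + 60·2448.1 + 75·8191.3 + 118·1648.8 = 982319.7.
Remaining total for class 4: 1358899.8 − 982319.7 = 376580.1.
Divide by its size: 376580.1 / 75 = 5021.068 → 5021.1.

5021.1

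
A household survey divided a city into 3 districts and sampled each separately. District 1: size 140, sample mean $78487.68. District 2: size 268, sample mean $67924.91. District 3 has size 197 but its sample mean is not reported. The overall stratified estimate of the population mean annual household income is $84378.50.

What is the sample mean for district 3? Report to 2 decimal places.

N = 140 + 268 + 197 = 605.
Overall total = μ·N = 84378.50·605 = 51048992.5.
Subtract the known strata: 140·78487.68 + 268·67924.91 = 29192151.08.
Remaining total for district 3: 51048992.5 − 29192151.08 = 21856841.42.
Divide by its size: 21856841.42 / 197 = 110948.4336... → 110948.43.

110948.43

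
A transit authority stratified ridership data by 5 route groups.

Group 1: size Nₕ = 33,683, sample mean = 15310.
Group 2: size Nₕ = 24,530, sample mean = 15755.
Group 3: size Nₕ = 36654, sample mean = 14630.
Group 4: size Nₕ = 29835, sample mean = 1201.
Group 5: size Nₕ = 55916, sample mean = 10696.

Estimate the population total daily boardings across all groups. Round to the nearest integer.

Estimate total by summing Nₕ·x̄ₕ over strata.
33683·15310 + 24530·15755 + 36654·14630 + 29835·1201 + 55916·10696 = 515686730 + 386470150 + 536248020 + 35831835 + 598077536 = 2072314271.

2072314271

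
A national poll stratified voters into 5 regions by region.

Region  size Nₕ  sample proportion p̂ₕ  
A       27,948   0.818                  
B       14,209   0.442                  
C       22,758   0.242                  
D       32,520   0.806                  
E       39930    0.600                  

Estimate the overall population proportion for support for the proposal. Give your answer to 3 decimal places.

0.617

Wₕ = Nₕ/N with N = 137365: 0.2035, 0.1034, 0.1657, 0.2367, 0.2907.
p̂_st = 0.2035·0.818 + 0.1034·0.442 + 0.1657·0.242 + 0.2367·0.806 + 0.2907·0.600 ≈ 0.61747... → 0.617.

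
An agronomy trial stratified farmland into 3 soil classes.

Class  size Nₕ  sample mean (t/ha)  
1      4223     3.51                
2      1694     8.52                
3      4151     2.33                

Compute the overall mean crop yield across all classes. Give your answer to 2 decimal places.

3.87

N = 4223 + 1694 + 4151 = 10068.
Weight each subgroup mean by Nₕ/N and sum.
Σ Nₕx̄ₕ = 4223·3.51 + 1694·8.52 + 4151·2.33 = 14822.73 + 14432.88 + 9671.83 = 38927.44.
Divide by N: 38927.44 / 10068 = 3.8665... → 3.87.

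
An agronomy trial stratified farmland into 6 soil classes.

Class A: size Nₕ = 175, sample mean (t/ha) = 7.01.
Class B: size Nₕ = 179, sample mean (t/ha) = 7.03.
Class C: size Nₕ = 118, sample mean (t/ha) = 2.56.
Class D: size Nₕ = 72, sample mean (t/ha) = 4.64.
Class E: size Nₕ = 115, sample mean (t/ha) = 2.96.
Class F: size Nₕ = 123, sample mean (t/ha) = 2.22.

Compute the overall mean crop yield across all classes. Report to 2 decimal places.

4.78

x̄_st = (Σ Nₕx̄ₕ) / (Σ Nₕ) = (175·7.01 + 179·7.03 + 118·2.56 + 72·4.64 + 115·2.96 + 123·2.22) / 782
= 3734.74 / 782 = 4.7759... → 4.78.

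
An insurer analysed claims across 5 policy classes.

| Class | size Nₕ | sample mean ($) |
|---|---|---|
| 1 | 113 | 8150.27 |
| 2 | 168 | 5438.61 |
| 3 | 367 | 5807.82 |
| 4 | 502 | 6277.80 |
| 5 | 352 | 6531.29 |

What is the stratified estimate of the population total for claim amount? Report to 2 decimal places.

9416606.61

1: 113·8150.27 = 920980.51
2: 168·5438.61 = 913686.48
3: 367·5807.82 = 2131469.94
4: 502·6277.80 = 3151455.6
5: 352·6531.29 = 2299014.08
τ̂ = Σ Nₕx̄ₕ = 9416606.61.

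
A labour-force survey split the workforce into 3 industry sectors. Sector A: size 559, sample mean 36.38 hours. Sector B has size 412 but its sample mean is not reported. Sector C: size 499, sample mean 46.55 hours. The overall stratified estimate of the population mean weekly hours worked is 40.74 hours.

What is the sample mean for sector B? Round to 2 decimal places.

Σ Nₕx̄ₕ = N·μ, so 412·x̄_B = 1470·40.74 − (559·36.38 + 499·46.55).
= 59887.8 − 43564.87 = 16322.93.
x̄_B = 16322.93 / 412 = 39.6188... → 39.62.

39.62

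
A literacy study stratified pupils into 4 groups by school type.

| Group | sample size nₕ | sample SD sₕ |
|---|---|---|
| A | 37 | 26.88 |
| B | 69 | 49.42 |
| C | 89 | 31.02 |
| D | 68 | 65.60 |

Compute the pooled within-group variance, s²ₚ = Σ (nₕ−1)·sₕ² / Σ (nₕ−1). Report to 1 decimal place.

2181.8

A: (37−1)·26.88² = 36·722.5344 = 26011.2384
B: (69−1)·49.42² = 68·2442.3364 = 166078.8752
C: (89−1)·31.02² = 88·962.2404 = 84677.1552
D: (68−1)·65.60² = 67·4303.36 = 288325.12
Numerator = 565092.3888; denominator = Σ(nₕ−1) = 259.
s²ₚ = 565092.3888/259 = 2181.824... → 2181.8.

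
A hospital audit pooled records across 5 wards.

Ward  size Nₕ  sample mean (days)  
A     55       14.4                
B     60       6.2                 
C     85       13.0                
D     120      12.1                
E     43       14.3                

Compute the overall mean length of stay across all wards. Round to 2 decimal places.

11.94

N = 55 + 60 + 85 + 120 + 43 = 363.
Overall mean = Σ (Nₕ/N)·x̄ₕ — weight by population share, not a simple average.
Σ Nₕx̄ₕ = 55·14.4 + 60·6.2 + 85·13.0 + 120·12.1 + 43·14.3 = 792 + 372 + 1105 + 1452 + 614.9 = 4335.9.
Divide by N: 4335.9 / 363 = 11.9446... → 11.94.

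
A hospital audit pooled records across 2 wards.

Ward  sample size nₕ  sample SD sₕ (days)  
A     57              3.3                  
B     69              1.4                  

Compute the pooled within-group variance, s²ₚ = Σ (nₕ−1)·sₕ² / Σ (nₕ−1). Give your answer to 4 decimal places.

5.9929

Degrees of freedom: 56 + 68 = 124.
Σ(nₕ−1)sₕ² = 56·10.89 + 68·1.96 = 743.12.
s²ₚ = 743.12 / 124 = 5.992903... → 5.9929.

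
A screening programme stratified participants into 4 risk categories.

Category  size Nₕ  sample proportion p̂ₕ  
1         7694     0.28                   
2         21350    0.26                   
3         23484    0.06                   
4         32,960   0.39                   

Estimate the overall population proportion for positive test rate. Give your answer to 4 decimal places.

N = 7694 + 21350 + 23484 + 32960 = 85488.
Overall proportion = Σ (Nₕ/N)·p̂ₕ.
Σ Nₕp̂ₕ = 2154.32 + 5551 + 1409.04 + 12854.4 = 21968.76.
21968.76 / 85488 = 0.256981... → 0.2570.

0.2570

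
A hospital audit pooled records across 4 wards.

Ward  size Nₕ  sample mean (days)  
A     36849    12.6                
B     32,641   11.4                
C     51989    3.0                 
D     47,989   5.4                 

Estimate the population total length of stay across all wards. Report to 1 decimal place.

Population total = Σ Nₕ·x̄ₕ (each stratum's size times its mean).
36849·12.6 + 32641·11.4 + 51989·3.0 + 47989·5.4 = 464297.4 + 372107.4 + 155967 + 259140.6 = 1251512.4.

1251512.4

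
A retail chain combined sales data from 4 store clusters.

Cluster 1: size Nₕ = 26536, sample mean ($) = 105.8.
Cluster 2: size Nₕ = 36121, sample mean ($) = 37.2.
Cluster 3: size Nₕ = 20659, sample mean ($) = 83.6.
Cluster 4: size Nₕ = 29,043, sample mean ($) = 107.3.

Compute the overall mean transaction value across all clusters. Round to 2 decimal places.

x̄_st = (Σ Nₕx̄ₕ) / (Σ Nₕ) = (26536·105.8 + 36121·37.2 + 20659·83.6 + 29043·107.3) / 112359
= 8994616.3 / 112359 = 80.0525... → 80.05.

80.05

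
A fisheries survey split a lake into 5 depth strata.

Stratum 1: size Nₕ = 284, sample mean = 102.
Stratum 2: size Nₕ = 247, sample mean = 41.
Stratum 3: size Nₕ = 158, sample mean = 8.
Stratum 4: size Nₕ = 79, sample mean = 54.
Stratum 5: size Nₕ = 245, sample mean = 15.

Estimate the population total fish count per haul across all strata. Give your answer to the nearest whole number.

1: 284·102 = 28968
2: 247·41 = 10127
3: 158·8 = 1264
4: 79·54 = 4266
5: 245·15 = 3675
τ̂ = Σ Nₕx̄ₕ = 48300.

48300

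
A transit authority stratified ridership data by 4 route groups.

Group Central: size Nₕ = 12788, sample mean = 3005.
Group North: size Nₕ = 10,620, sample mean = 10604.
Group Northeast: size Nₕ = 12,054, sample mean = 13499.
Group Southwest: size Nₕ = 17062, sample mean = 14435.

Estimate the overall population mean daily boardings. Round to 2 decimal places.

N = 52524; weights Wₕ = Nₕ/N = (0.2435, 0.2022, 0.2295, 0.3248).
x̄_st = Σ Wₕ·x̄ₕ = 0.2435·3005 + 0.2022·10604 + 0.2295·13499 + 0.3248·14435 ≈ 10662.7320...
→ 10662.73.

10662.73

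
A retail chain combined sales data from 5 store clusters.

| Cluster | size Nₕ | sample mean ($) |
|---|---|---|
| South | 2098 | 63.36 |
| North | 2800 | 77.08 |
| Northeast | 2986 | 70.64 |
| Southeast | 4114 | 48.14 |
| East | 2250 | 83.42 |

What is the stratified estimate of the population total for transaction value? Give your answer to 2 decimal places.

945427.28

South: 2098·63.36 = 132929.28
North: 2800·77.08 = 215824
Northeast: 2986·70.64 = 210931.04
Southeast: 4114·48.14 = 198047.96
East: 2250·83.42 = 187695
τ̂ = Σ Nₕx̄ₕ = 945427.28.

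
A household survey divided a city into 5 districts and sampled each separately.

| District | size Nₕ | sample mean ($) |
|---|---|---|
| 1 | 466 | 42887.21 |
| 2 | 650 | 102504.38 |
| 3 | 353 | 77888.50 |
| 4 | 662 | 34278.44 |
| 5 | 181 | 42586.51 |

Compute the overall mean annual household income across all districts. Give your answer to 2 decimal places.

N = 2312; weights Wₕ = Nₕ/N = (0.2016, 0.2811, 0.1527, 0.2863, 0.0783).
x̄_st = Σ Wₕ·x̄ₕ = 0.2016·42887.21 + 0.2811·102504.38 + 0.1527·77888.50 + 0.2863·34278.44 + 0.0783·42586.51 ≈ 62503.6388...
→ 62503.64.

62503.64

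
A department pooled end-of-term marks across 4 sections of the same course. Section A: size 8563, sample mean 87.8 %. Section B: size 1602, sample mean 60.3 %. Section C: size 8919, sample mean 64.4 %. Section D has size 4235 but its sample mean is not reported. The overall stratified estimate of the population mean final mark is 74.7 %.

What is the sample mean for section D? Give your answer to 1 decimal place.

75.4

Σ Nₕx̄ₕ = N·μ, so 4235·x̄_D = 23319·74.7 − (8563·87.8 + 1602·60.3 + 8919·64.4).
= 1741929.3 − 1422815.6 = 319113.7.
x̄_D = 319113.7 / 4235 = 75.352... → 75.4.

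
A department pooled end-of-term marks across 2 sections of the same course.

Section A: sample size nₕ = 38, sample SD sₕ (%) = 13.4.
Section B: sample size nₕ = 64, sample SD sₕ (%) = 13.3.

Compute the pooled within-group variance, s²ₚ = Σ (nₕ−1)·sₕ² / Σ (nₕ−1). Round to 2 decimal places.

A: (38−1)·13.4² = 37·179.56 = 6643.72
B: (64−1)·13.3² = 63·176.89 = 11144.07
Numerator = 17787.79; denominator = Σ(nₕ−1) = 100.
s²ₚ = 17787.79/100 = 177.8779 → 177.88.

177.88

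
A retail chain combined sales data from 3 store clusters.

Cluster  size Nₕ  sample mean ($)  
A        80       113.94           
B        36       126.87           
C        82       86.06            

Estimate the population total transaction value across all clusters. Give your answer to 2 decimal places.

A: 80·113.94 = 9115.2
B: 36·126.87 = 4567.32
C: 82·86.06 = 7056.92
τ̂ = Σ Nₕx̄ₕ = 20739.44.

20739.44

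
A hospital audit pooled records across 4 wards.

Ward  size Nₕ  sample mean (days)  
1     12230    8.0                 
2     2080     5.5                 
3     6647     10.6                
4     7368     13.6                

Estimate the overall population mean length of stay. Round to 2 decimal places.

N = 12230 + 2080 + 6647 + 7368 = 28325.
Weight each subgroup mean by Nₕ/N and sum.
Σ Nₕx̄ₕ = 12230·8.0 + 2080·5.5 + 6647·10.6 + 7368·13.6 = 97840 + 11440 + 70458.2 + 100204.8 = 279943.
Divide by N: 279943 / 28325 = 9.8832... → 9.88.

9.88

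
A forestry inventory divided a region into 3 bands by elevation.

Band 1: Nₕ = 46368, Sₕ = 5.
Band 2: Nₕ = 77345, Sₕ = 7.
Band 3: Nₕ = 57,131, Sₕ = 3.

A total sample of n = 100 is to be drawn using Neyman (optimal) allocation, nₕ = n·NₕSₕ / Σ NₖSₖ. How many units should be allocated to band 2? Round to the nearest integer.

57

1: NₕSₕ = 46368·5 = 231840
2: NₕSₕ = 77345·7 = 541415
3: NₕSₕ = 57131·3 = 171393
Σ NₕSₕ = 944648.
n_2 = 100·541415/944648 = 57.314... → 57.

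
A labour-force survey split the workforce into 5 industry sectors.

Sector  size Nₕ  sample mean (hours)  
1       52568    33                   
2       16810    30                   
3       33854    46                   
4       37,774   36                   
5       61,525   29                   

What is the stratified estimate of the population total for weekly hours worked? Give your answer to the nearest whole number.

1: 52568·33 = 1734744
2: 16810·30 = 504300
3: 33854·46 = 1557284
4: 37774·36 = 1359864
5: 61525·29 = 1784225
τ̂ = Σ Nₕx̄ₕ = 6940417.

6940417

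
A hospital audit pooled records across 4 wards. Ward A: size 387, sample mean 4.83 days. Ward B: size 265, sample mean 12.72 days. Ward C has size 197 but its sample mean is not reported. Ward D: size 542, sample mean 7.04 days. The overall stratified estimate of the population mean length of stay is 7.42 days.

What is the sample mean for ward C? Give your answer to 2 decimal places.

N = 387 + 265 + 197 + 542 = 1391.
Overall total = μ·N = 7.42·1391 = 10321.22.
Subtract the known strata: 387·4.83 + 265·12.72 + 542·7.04 = 9055.69.
Remaining total for ward C: 10321.22 − 9055.69 = 1265.53.
Divide by its size: 1265.53 / 197 = 6.4240... → 6.42.

6.42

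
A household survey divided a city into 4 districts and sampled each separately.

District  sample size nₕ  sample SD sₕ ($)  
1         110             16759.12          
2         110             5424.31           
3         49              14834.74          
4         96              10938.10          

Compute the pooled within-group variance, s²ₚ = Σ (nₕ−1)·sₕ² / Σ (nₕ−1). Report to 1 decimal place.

154435110.6

1: (110−1)·16759.12² = 109·280868103.1744 = 30614623246.0096
2: (110−1)·5424.31² = 109·29423138.9761 = 3207122148.3949
3: (49−1)·14834.74² = 48·220069510.8676 = 10563336521.6448
4: (96−1)·10938.10² = 95·119642031.61 = 11365993002.95
Numerator = 55751074918.9993; denominator = Σ(nₕ−1) = 361.
s²ₚ = 55751074918.9993/361 = 154435110.579... → 154435110.6.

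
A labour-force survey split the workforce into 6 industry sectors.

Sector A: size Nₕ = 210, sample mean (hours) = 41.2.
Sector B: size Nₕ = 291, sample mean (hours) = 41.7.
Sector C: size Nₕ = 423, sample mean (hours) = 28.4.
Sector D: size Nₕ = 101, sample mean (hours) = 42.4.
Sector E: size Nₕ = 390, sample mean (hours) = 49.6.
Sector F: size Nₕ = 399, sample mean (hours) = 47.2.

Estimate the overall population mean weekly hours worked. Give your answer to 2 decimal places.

N = 210 + 291 + 423 + 101 + 390 + 399 = 1814.
Weight each subgroup mean by Nₕ/N and sum.
Σ Nₕx̄ₕ = 210·41.2 + 291·41.7 + 423·28.4 + 101·42.4 + 390·49.6 + 399·47.2 = 8652 + 12134.7 + 12013.2 + 4282.4 + 19344 + 18832.8 = 75259.1.
Divide by N: 75259.1 / 1814 = 41.4879... → 41.49.

41.49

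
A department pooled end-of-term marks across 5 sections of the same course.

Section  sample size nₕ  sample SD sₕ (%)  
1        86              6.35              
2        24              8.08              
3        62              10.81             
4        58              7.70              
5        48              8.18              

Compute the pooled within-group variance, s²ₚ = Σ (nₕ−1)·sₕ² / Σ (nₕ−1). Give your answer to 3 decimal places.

Degrees of freedom: 85 + 23 + 61 + 57 + 47 = 273.
Σ(nₕ−1)sₕ² = 85·40.3225 + 23·65.2864 + 61·116.8561 + 57·59.29 + 47·66.9124 = 18581.6346.
s²ₚ = 18581.6346 / 273 = 68.06460... → 68.065.

68.065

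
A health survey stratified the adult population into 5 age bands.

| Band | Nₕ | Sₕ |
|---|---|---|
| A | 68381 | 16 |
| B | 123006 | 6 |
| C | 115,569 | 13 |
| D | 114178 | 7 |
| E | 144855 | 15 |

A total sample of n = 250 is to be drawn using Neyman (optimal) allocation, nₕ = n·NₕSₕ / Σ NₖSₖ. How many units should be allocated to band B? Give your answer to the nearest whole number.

29

A: NₕSₕ = 68381·16 = 1094096
B: NₕSₕ = 123006·6 = 738036
C: NₕSₕ = 115569·13 = 1502397
D: NₕSₕ = 114178·7 = 799246
E: NₕSₕ = 144855·15 = 2172825
Σ NₕSₕ = 6306600.
n_B = 250·738036/6306600 = 29.256... → 29.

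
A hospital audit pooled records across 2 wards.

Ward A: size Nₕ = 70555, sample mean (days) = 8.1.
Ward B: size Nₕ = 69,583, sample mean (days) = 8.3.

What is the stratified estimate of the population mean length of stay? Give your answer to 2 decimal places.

N = 70555 + 69583 = 140138.
The stratified mean weights each stratum mean by its population share Nₕ/N.
Σ Nₕx̄ₕ = 70555·8.1 + 69583·8.3 = 571495.5 + 577538.9 = 1149034.4.
Divide by N: 1149034.4 / 140138 = 8.1993... → 8.20.

8.20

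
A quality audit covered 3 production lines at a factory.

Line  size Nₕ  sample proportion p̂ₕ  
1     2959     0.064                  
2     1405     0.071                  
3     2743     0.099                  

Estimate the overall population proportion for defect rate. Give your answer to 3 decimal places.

Wₕ = Nₕ/N with N = 7107: 0.4164, 0.1977, 0.3860.
p̂_st = 0.4164·0.064 + 0.1977·0.071 + 0.3860·0.099 ≈ 0.07889... → 0.079.

0.079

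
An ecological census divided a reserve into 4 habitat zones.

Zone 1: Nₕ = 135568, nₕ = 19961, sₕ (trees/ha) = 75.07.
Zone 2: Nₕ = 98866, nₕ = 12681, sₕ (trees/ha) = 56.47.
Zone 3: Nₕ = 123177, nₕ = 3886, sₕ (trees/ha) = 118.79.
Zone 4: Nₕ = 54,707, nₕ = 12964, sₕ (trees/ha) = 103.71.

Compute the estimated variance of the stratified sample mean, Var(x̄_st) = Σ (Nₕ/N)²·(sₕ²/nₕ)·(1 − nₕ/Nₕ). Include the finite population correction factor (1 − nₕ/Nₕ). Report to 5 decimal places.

0.36363

N = 412318. Term for each stratum: Wₕ²sₕ²/nₕ·(1−nₕ/Nₕ).
Var(x̄_st) = 0.02602719 + 0.01260364 + 0.31385545 + 0.01114459 = 0.36363088 → 0.36363.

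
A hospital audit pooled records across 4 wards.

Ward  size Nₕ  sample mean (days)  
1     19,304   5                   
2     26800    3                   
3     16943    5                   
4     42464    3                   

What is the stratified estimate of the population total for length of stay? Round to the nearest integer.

389027

Population total = Σ Nₕ·x̄ₕ (each stratum's size times its mean).
19304·5 + 26800·3 + 16943·5 + 42464·3 = 96520 + 80400 + 84715 + 127392 = 389027.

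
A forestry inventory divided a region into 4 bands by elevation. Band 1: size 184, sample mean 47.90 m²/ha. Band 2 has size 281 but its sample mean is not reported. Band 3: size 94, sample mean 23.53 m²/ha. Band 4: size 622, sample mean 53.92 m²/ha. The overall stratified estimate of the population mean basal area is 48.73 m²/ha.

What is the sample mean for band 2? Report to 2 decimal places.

46.22

Σ Nₕx̄ₕ = N·μ, so 281·x̄_2 = 1181·48.73 − (184·47.90 + 94·23.53 + 622·53.92).
= 57550.13 − 44563.66 = 12986.47.
x̄_2 = 12986.47 / 281 = 46.2152... → 46.22.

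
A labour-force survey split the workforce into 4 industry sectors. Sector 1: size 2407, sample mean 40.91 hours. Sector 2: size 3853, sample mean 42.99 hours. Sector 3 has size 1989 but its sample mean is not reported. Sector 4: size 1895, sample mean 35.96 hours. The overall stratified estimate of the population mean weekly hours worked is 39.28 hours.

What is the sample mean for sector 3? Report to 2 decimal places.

33.28

Σ Nₕx̄ₕ = N·μ, so 1989·x̄_3 = 10144·39.28 − (2407·40.91 + 3853·42.99 + 1895·35.96).
= 398456.32 − 332255.04 = 66201.28.
x̄_3 = 66201.28 / 1989 = 33.2837... → 33.28.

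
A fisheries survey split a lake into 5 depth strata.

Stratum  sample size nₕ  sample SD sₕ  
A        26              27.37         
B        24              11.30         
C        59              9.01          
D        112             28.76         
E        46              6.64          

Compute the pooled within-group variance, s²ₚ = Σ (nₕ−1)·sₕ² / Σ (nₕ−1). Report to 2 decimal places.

Degrees of freedom: 25 + 23 + 58 + 111 + 45 = 262.
Σ(nₕ−1)sₕ² = 25·749.1169 + 23·127.69 + 58·81.1801 + 111·827.1376 + 45·44.0896 = 120169.5439.
s²ₚ = 120169.5439 / 262 = 458.6624... → 458.66.

458.66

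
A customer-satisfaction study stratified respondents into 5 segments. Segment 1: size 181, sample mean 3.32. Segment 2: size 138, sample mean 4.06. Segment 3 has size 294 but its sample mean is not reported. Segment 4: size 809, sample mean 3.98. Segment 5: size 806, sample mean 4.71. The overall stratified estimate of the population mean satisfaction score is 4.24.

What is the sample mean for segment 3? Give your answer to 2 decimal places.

N = 181 + 138 + 294 + 809 + 806 = 2228.
Overall total = μ·N = 4.24·2228 = 9446.72.
Subtract the known strata: 181·3.32 + 138·4.06 + 809·3.98 + 806·4.71 = 8177.28.
Remaining total for segment 3: 9446.72 − 8177.28 = 1269.44.
Divide by its size: 1269.44 / 294 = 4.3178... → 4.32.

4.32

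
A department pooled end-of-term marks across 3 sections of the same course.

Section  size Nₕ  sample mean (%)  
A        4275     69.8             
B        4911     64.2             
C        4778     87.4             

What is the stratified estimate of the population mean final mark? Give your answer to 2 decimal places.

N = 13964; weights Wₕ = Nₕ/N = (0.3061, 0.3517, 0.3422).
x̄_st = Σ Wₕ·x̄ₕ = 0.3061·69.8 + 0.3517·64.2 + 0.3422·87.4 ≈ 73.8526...
→ 73.85.

73.85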